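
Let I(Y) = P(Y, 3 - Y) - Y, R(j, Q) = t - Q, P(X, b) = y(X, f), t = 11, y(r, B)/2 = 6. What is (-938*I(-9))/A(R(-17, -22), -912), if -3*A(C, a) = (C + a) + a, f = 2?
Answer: -6566/199 ≈ -32.995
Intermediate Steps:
y(r, B) = 12 (y(r, B) = 2*6 = 12)
P(X, b) = 12
R(j, Q) = 11 - Q
A(C, a) = -2*a/3 - C/3 (A(C, a) = -((C + a) + a)/3 = -(C + 2*a)/3 = -2*a/3 - C/3)
I(Y) = 12 - Y
(-938*I(-9))/A(R(-17, -22), -912) = (-938*(12 - 1*(-9)))/(-2/3*(-912) - (11 - 1*(-22))/3) = (-938*(12 + 9))/(608 - (11 + 22)/3) = (-938*21)/(608 - 1/3*33) = -19698/(608 - 11) = -19698/597 = -19698*1/597 = -6566/199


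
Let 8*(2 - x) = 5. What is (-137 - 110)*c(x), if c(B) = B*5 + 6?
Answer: -25441/8 ≈ -3180.1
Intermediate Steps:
x = 11/8 (x = 2 - ⅛*5 = 2 - 5/8 = 11/8 ≈ 1.3750)
c(B) = 6 + 5*B (c(B) = 5*B + 6 = 6 + 5*B)
(-137 - 110)*c(x) = (-137 - 110)*(6 + 5*(11/8)) = -247*(6 + 55/8) = -247*103/8 = -25441/8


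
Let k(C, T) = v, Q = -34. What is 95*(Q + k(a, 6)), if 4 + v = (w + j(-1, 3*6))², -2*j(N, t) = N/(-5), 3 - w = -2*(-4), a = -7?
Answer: -22781/20 ≈ -1139.1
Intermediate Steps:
w = -5 (w = 3 - (-2)*(-4) = 3 - 1*8 = 3 - 8 = -5)
j(N, t) = N/10 (j(N, t) = -N/(2*(-5)) = -N*(-1)/(2*5) = -(-1)*N/10 = N/10)
v = 2201/100 (v = -4 + (-5 + (⅒)*(-1))² = -4 + (-5 - ⅒)² = -4 + (-51/10)² = -4 + 2601/100 = 2201/100 ≈ 22.010)
k(C, T) = 2201/100
95*(Q + k(a, 6)) = 95*(-34 + 2201/100) = 95*(-1199/100) = -22781/20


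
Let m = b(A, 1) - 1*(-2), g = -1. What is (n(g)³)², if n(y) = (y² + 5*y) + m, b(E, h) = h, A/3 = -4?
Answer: 1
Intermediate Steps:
A = -12 (A = 3*(-4) = -12)
m = 3 (m = 1 - 1*(-2) = 1 + 2 = 3)
n(y) = 3 + y² + 5*y (n(y) = (y² + 5*y) + 3 = 3 + y² + 5*y)
(n(g)³)² = ((3 + (-1)² + 5*(-1))³)² = ((3 + 1 - 5)³)² = ((-1)³)² = (-1)² = 1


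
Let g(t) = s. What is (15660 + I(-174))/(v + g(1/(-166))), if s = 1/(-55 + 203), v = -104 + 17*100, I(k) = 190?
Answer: 2345800/236209 ≈ 9.9310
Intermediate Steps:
v = 1596 (v = -104 + 1700 = 1596)
s = 1/148 ≈ 0.0067568
g(t) = 1/148
(15660 + I(-174))/(v + g(1/(-166))) = (15660 + 190)/(1596 + 1/148) = 15850/(236209/148) = 15850*(148/236209) = 2345800/236209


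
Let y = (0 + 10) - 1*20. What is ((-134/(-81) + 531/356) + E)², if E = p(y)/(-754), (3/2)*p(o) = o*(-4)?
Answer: 1143459297255625/118182380653584 ≈ 9.6754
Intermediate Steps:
y = -10 (y = 10 - 20 = -10)
p(o) = -8*o/3 (p(o) = 2*(o*(-4))/3 = 2*(-4*o)/3 = -8*o/3)
E = -40/1131 (E = -8/3*(-10)/(-754) = (80/3)*(-1/754) = -40/1131 ≈ -0.035367)
((-134/(-81) + 531/356) + E)² = ((-134/(-81) + 531/356) - 40/1131)² = ((-134*(-1/81) + 531*(1/356)) - 40/1131)² = ((134/81 + 531/356) - 40/1131)² = (90715/28836 - 40/1131)² = (33815075/10871172)² = 1143459297255625/118182380653584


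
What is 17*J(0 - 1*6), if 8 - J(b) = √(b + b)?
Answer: 136 - 34*I*√3 ≈ 136.0 - 58.89*I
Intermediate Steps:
J(b) = 8 - √2*√b (J(b) = 8 - √(b + b) = 8 - √(2*b) = 8 - √2*√b)
17*J(0 - 1*6) = 17*(8 - √2*√(0 - 1*6)) = 17*(8 - √2*√(0 - 6)) = 17*(8 - √2*√(-6)) = 17*(8 - √2*I*√6) = 17*(8 - 2*I*√3) = 136 - 34*I*√3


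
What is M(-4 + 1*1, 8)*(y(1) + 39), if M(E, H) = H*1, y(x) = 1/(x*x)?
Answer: 320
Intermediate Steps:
y(x) = x⁻²
M(E, H) = H
M(-4 + 1*1, 8)*(y(1) + 39) = 8*(1⁻² + 39) = 8*(1 + 39) = 8*40 = 320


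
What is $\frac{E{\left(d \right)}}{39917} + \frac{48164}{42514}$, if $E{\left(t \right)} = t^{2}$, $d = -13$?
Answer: $\frac{964873627}{848515669} \approx 1.1371$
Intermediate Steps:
$\frac{E{\left(d \right)}}{39917} + \frac{48164}{42514} = \frac{\left(-13\right)^{2}}{39917} + \frac{48164}{42514} = 169 \cdot \frac{1}{39917} + 48164 \cdot \frac{1}{42514} = \frac{169}{39917} + \frac{24082}{21257} = \frac{964873627}{848515669}$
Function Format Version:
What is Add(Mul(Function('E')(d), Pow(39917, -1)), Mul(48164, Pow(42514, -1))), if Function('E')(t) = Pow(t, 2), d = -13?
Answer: Rational(964873627, 848515669) ≈ 1.1371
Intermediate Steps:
Add(Mul(Function('E')(d), Pow(39917, -1)), Mul(48164, Pow(42514, -1))) = Add(Mul(Pow(-13, 2), Pow(39917, -1)), Mul(48164, Pow(42514, -1))) = Add(Mul(169, Rational(1, 39917)), Mul(48164, Rational(1, 42514))) = Add(Rational(169, 39917), Rational(24082, 21257)) = Rational(964873627, 848515669)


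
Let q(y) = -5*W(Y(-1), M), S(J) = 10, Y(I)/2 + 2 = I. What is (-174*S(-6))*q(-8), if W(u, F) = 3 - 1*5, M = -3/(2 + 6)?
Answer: -17400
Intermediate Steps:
Y(I) = -4 + 2*I
M = -3/8 ≈ -0.37500
W(u, F) = -2 (W(u, F) = 3 - 5 = -2)
q(y) = 10 (q(y) = -5*(-2) = 10)
(-174*S(-6))*q(-8) = -174*10*10 = -1740*10 = -17400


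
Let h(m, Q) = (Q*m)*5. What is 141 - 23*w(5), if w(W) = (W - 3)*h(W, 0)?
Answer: 141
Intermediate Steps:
h(m, Q) = 5*Q*m
w(W) = 0 (w(W) = (W - 3)*(5*0*W) = (-3 + W)*0 = 0)
141 - 23*w(5) = 141 - 23*0 = 141 + 0 = 141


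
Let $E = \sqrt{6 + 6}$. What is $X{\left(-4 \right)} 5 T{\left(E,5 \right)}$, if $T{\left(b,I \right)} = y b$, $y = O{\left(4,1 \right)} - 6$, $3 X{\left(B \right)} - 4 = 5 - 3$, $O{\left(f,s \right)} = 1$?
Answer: $- 100 \sqrt{3} \approx -173.21$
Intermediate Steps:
$X{\left(B \right)} = 2$ ($X{\left(B \right)} = \frac{4}{3} + \frac{5 - 3}{3} = \frac{4}{3} + \frac{1}{3} \cdot 2 = \frac{4}{3} + \frac{2}{3} = 2$)
$E = 2 \sqrt{3}$ ($E = \sqrt{12} = 2 \sqrt{3} \approx 3.4641$)
$y = -5$ ($y = 1 - 6 = -5$)
$T{\left(b,I \right)} = - 5 b$
$X{\left(-4 \right)} 5 T{\left(E,5 \right)} = 2 \cdot 5 \left(- 5 \cdot 2 \sqrt{3}\right) = 10 \left(- 10 \sqrt{3}\right) = - 100 \sqrt{3}$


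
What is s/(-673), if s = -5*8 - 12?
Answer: 52/673 ≈ 0.077266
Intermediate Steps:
s = -52 (s = -40 - 12 = -52)
s/(-673) = -52/(-673) = -52*(-1/673) = 52/673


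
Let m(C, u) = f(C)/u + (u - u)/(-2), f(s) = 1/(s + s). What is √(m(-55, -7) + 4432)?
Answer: √2627733570/770 ≈ 66.573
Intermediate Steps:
f(s) = 1/(2*s)
m(C, u) = 1/(2*C*u) (m(C, u) = (1/(2*C))/u + (u - u)/(-2) = 1/(2*C*u) + 0*(-½) = 1/(2*C*u) + 0 = 1/(2*C*u))
√(m(-55, -7) + 4432) = √((½)/(-55*(-7)) + 4432) = √((½)*(-1/55)*(-⅐) + 4432) = √(1/770 + 4432) = √(3412641/770) = √2627733570/770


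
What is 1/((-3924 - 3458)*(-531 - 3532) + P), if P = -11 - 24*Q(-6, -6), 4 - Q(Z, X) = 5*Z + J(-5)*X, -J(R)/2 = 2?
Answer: 1/29992815 ≈ 3.3341e-8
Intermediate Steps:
J(R) = -4 (J(R) = -2*2 = -4)
Q(Z, X) = 4 - 5*Z + 4*X (Q(Z, X) = 4 - (5*Z - 4*X) = 4 - (-4*X + 5*Z) = 4 + (-5*Z + 4*X) = 4 - 5*Z + 4*X)
P = -251 (P = -11 - 24*(4 - 5*(-6) + 4*(-6)) = -11 - 24*(4 + 30 - 24) = -11 - 24*10 = -11 - 240 = -251)
1/((-3924 - 3458)*(-531 - 3532) + P) = 1/((-3924 - 3458)*(-531 - 3532) - 251) = 1/(-7382*(-4063) - 251) = 1/(29993066 - 251) = 1/29992815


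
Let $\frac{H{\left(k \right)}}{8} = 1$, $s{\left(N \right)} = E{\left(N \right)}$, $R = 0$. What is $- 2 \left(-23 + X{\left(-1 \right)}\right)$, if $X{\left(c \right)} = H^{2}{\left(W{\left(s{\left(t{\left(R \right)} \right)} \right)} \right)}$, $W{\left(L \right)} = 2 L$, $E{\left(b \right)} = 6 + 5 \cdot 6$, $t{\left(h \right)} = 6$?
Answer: $-82$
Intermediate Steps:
$E{\left(b \right)} = 36$ ($E{\left(b \right)} = 6 + 30 = 36$)
$s{\left(N \right)} = 36$
$H{\left(k \right)} = 8$ ($H{\left(k \right)} = 8 \cdot 1 = 8$)
$X{\left(c \right)} = 64$ ($X{\left(c \right)} = 8^{2} = 64$)
$- 2 \left(-23 + X{\left(-1 \right)}\right) = - 2 \left(-23 + 64\right) = \left(-2\right) 41 = -82$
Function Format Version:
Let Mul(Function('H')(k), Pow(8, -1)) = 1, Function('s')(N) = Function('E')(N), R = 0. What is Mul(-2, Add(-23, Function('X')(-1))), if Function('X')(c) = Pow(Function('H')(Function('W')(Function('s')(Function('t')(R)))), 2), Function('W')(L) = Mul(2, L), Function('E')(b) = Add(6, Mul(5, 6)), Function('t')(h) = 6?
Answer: -82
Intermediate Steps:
Function('E')(b) = 36 (Function('E')(b) = Add(6, 30) = 36)
Function('s')(N) = 36
Function('H')(k) = 8 (Function('H')(k) = Mul(8, 1) = 8)
Function('X')(c) = 64 (Function('X')(c) = Pow(8, 2) = 64)
Mul(-2, Add(-23, Function('X')(-1))) = Mul(-2, Add(-23, 64)) = Mul(-2, 41) = -82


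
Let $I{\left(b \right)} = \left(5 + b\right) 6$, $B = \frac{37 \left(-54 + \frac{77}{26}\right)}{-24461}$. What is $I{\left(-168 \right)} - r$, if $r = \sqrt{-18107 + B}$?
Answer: $-978 - \frac{i \sqrt{7323855399816358}}{635986} \approx -978.0 - 134.56 i$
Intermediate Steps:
$B = \frac{49099}{635986}$ ($B = 37 \left(-54 + 77 \cdot \frac{1}{26}\right) \left(- \frac{1}{24461}\right) = 37 \left(-54 + \frac{77}{26}\right) \left(- \frac{1}{24461}\right) = 37 \left(- \frac{1327}{26}\right) \left(- \frac{1}{24461}\right) = \left(- \frac{49099}{26}\right) \left(- \frac{1}{24461}\right) = \frac{49099}{635986} \approx 0.077201$)
$I{\left(b \right)} = 30 + 6 b$
$r = \frac{i \sqrt{7323855399816358}}{635986}$ ($r = \sqrt{-18107 + \frac{49099}{635986}} = \sqrt{- \frac{11515749403}{635986}} = \frac{i \sqrt{7323855399816358}}{635986} \approx 134.56 i$)
$I{\left(-168 \right)} - r = \left(30 + 6 \left(-168\right)\right) - \frac{i \sqrt{7323855399816358}}{635986} = \left(30 - 1008\right) - \frac{i \sqrt{7323855399816358}}{635986} = -978 - \frac{i \sqrt{7323855399816358}}{635986}$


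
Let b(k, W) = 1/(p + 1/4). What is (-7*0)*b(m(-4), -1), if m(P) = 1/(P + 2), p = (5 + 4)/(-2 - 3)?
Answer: 0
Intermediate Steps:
p = -9/5 (p = 9/(-5) = 9*(-⅕) = -9/5 ≈ -1.8000)
m(P) = 1/(2 + P)
b(k, W) = -20/31 (b(k, W) = 1/(-9/5 + 1/4) = 1/(-9/5 + ¼) = 1/(-31/20) = -20/31)
(-7*0)*b(m(-4), -1) = -7*0*(-20/31) = 0*(-20/31) = 0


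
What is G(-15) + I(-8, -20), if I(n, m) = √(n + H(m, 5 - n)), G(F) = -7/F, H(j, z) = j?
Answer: 7/15 + 2*I*√7 ≈ 0.46667 + 5.2915*I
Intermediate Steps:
I(n, m) = √(m + n) (I(n, m) = √(n + m) = √(m + n))
G(-15) + I(-8, -20) = -7/(-15) + √(-20 - 8) = -7*(-1/15) + √(-28) = 7/15 + 2*I*√7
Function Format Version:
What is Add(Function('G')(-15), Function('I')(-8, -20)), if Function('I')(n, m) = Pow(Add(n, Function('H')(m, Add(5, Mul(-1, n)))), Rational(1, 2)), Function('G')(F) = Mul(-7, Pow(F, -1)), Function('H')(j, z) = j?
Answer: Add(Rational(7, 15), Mul(2, I, Pow(7, Rational(1, 2)))) ≈ Add(0.46667, Mul(5.2915, I))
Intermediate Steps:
Function('I')(n, m) = Pow(Add(m, n), Rational(1, 2)) (Function('I')(n, m) = Pow(Add(n, m), Rational(1, 2)) = Pow(Add(m, n), Rational(1, 2)))
Add(Function('G')(-15), Function('I')(-8, -20)) = Add(Mul(-7, Pow(-15, -1)), Pow(Add(-20, -8), Rational(1, 2))) = Add(Mul(-7, Rational(-1, 15)), Pow(-28, Rational(1, 2))) = Add(Rational(7, 15), Mul(2, I, Pow(7, Rational(1, 2))))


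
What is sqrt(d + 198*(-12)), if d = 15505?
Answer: sqrt(13129) ≈ 114.58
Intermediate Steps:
sqrt(d + 198*(-12)) = sqrt(15505 + 198*(-12)) = sqrt(15505 - 2376) = sqrt(13129)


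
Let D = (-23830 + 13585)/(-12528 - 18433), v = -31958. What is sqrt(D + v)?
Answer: I*sqrt(30634094968673)/30961 ≈ 178.77*I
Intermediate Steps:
D = 10245/30961 (D = -10245/(-30961) = -10245*(-1/30961) = 10245/30961 ≈ 0.33090)
sqrt(D + v) = sqrt(10245/30961 - 31958) = sqrt(-989441393/30961) = I*sqrt(30634094968673)/30961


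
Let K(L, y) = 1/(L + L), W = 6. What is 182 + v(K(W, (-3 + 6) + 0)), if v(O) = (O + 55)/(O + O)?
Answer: 1025/2 ≈ 512.50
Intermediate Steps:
K(L, y) = 1/(2*L)
v(O) = (55 + O)/(2*O) (v(O) = (55 + O)/((2*O)) = (55 + O)*(1/(2*O)) = (55 + O)/(2*O))
182 + v(K(W, (-3 + 6) + 0)) = 182 + (55 + (1/2)/6)/(2*(((1/2)/6))) = 182 + (55 + (1/2)*(1/6))/(2*(((1/2)*(1/6)))) = 182 + (55 + 1/12)/(2*(1/12)) = 182 + (1/2)*12*(661/12) = 182 + 661/2 = 1025/2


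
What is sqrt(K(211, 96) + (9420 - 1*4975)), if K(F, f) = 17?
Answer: sqrt(4462) ≈ 66.798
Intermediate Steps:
sqrt(K(211, 96) + (9420 - 1*4975)) = sqrt(17 + (9420 - 1*4975)) = sqrt(17 + (9420 - 4975)) = sqrt(17 + 4445) = sqrt(4462)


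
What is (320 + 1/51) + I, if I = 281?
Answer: 30652/51 ≈ 601.02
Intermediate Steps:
(320 + 1/51) + I = (320 + 1/51) + 281 = 16321/51 + 281 = 30652/51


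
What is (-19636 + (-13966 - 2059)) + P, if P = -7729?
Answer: -43390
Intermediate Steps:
(-19636 + (-13966 - 2059)) + P = (-19636 + (-13966 - 2059)) - 7729 = (-19636 - 16025) - 7729 = -35661 - 7729 = -43390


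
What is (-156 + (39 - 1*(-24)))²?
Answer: 8649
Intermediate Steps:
(-156 + (39 - 1*(-24)))² = (-156 + (39 + 24))² = (-156 + 63)² = (-93)² = 8649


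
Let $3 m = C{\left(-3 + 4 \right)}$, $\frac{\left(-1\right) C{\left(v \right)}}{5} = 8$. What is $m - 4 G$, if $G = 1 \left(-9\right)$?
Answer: $\frac{68}{3} \approx 22.667$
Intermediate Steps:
$C{\left(v \right)} = -40$ ($C{\left(v \right)} = \left(-5\right) 8 = -40$)
$m = - \frac{40}{3}$ ($m = \frac{1}{3} \left(-40\right) = - \frac{40}{3} \approx -13.333$)
$G = -9$
$m - 4 G = - \frac{40}{3} - -36 = - \frac{40}{3} + 36 = \frac{68}{3}$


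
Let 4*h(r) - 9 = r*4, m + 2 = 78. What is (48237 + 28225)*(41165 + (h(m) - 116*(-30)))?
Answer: 6839258283/2 ≈ 3.4196e+9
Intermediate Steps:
m = 76 (m = -2 + 78 = 76)
h(r) = 9/4 + r (h(r) = 9/4 + (r*4)/4 = 9/4 + (4*r)/4 = 9/4 + r)
(48237 + 28225)*(41165 + (h(m) - 116*(-30))) = (48237 + 28225)*(41165 + ((9/4 + 76) - 116*(-30))) = 76462*(41165 + (313/4 - 1*(-3480))) = 76462*(41165 + (313/4 + 3480)) = 76462*(41165 + 14233/4) = 76462*(178893/4) = 6839258283/2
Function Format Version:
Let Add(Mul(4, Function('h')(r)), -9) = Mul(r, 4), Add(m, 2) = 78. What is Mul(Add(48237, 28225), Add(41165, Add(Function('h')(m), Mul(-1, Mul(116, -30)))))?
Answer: Rational(6839258283, 2) ≈ 3.4196e+9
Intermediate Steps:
m = 76 (m = Add(-2, 78) = 76)
Function('h')(r) = Add(Rational(9, 4), r) (Function('h')(r) = Add(Rational(9, 4), Mul(Rational(1, 4), Mul(r, 4))) = Add(Rational(9, 4), Mul(Rational(1, 4), Mul(4, r))) = Add(Rational(9, 4), r))
Mul(Add(48237, 28225), Add(41165, Add(Function('h')(m), Mul(-1, Mul(116, -30))))) = Mul(Add(48237, 28225), Add(41165, Add(Add(Rational(9, 4), 76), Mul(-1, Mul(116, -30))))) = Mul(76462, Add(41165, Add(Rational(313, 4), Mul(-1, -3480)))) = Mul(76462, Add(41165, Add(Rational(313, 4), 3480))) = Mul(76462, Add(41165, Rational(14233, 4))) = Mul(76462, Rational(178893, 4)) = Rational(6839258283, 2)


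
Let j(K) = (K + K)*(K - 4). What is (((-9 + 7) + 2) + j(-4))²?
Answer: 4096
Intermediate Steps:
j(K) = 2*K*(-4 + K) (j(K) = (2*K)*(-4 + K) = 2*K*(-4 + K))
(((-9 + 7) + 2) + j(-4))² = (((-9 + 7) + 2) + 2*(-4)*(-4 - 4))² = ((-2 + 2) + 2*(-4)*(-8))² = (0 + 64)² = 64² = 4096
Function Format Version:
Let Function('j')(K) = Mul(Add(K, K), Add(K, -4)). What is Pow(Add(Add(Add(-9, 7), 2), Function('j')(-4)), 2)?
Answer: 4096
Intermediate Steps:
Function('j')(K) = Mul(2, K, Add(-4, K)) (Function('j')(K) = Mul(Mul(2, K), Add(-4, K)) = Mul(2, K, Add(-4, K)))
Pow(Add(Add(Add(-9, 7), 2), Function('j')(-4)), 2) = Pow(Add(Add(Add(-9, 7), 2), Mul(2, -4, Add(-4, -4))), 2) = Pow(Add(Add(-2, 2), Mul(2, -4, -8)), 2) = Pow(Add(0, 64), 2) = Pow(64, 2) = 4096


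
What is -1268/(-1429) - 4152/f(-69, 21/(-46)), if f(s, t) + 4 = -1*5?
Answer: 1981540/4287 ≈ 462.22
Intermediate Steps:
f(s, t) = -9 (f(s, t) = -4 - 1*5 = -4 - 5 = -9)
-1268/(-1429) - 4152/f(-69, 21/(-46)) = -1268/(-1429) - 4152/(-9) = -1268*(-1/1429) - 4152*(-1/9) = 1268/1429 + 1384/3 = 1981540/4287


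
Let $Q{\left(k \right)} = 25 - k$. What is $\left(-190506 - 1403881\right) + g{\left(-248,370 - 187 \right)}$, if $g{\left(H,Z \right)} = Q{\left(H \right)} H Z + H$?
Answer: $-13984467$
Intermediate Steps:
$g{\left(H,Z \right)} = H + H Z \left(25 - H\right)$ ($g{\left(H,Z \right)} = \left(25 - H\right) H Z + H = H \left(25 - H\right) Z + H = H Z \left(25 - H\right) + H = H + H Z \left(25 - H\right)$)
$\left(-190506 - 1403881\right) + g{\left(-248,370 - 187 \right)} = \left(-190506 - 1403881\right) - - 248 \left(-1 + \left(370 - 187\right) \left(-25 - 248\right)\right) = -1594387 - - 248 \left(-1 + 183 \left(-273\right)\right) = -1594387 - - 248 \left(-1 - 49959\right) = -1594387 - \left(-248\right) \left(-49960\right) = -1594387 - 12390080 = -13984467$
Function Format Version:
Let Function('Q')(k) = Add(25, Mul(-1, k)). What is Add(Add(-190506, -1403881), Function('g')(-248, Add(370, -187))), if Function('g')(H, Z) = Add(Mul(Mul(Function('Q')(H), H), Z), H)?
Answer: -13984467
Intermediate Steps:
Function('g')(H, Z) = Add(H, Mul(H, Z, Add(25, Mul(-1, H)))) (Function('g')(H, Z) = Add(Mul(Mul(Add(25, Mul(-1, H)), H), Z), H) = Add(Mul(Mul(H, Add(25, Mul(-1, H))), Z), H) = Add(Mul(H, Z, Add(25, Mul(-1, H))), H) = Add(H, Mul(H, Z, Add(25, Mul(-1, H)))))
Add(Add(-190506, -1403881), Function('g')(-248, Add(370, -187))) = Add(Add(-190506, -1403881), Mul(-1, -248, Add(-1, Mul(Add(370, -187), Add(-25, -248))))) = Add(-1594387, Mul(-1, -248, Add(-1, Mul(183, -273)))) = Add(-1594387, Mul(-1, -248, Add(-1, -49959))) = Add(-1594387, Mul(-1, -248, -49960)) = Add(-1594387, -12390080) = -13984467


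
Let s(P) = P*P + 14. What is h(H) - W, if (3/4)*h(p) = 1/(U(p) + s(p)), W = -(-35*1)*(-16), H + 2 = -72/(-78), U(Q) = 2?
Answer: 1218169/2175 ≈ 560.08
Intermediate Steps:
s(P) = 14 + P² (s(P) = P² + 14 = 14 + P²)
H = -14/13 (H = -2 - 72/(-78) = -2 - 72*(-1/78) = -2 + 12/13 = -14/13 ≈ -1.0769)
W = -560 (W = -(-35)*(-16) = -1*560 = -560)
h(p) = 4/(3*(16 + p²)) (h(p) = 4/(3*(2 + (14 + p²))) = 4/(3*(16 + p²)))
h(H) - W = 4/(3*(16 + (-14/13)²)) - 1*(-560) = 4/(3*(16 + 196/169)) + 560 = 4/(3*(2900/169)) + 560 = (4/3)*(169/2900) + 560 = 169/2175 + 560 = 1218169/2175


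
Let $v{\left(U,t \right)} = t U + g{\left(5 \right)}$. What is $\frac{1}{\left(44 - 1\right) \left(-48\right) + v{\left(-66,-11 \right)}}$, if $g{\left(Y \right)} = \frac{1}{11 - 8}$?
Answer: $- \frac{3}{4013} \approx -0.00074757$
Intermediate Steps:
$g{\left(Y \right)} = \frac{1}{3}$
$v{\left(U,t \right)} = \frac{1}{3} + U t$ ($v{\left(U,t \right)} = t U + \frac{1}{3} = U t + \frac{1}{3} = \frac{1}{3} + U t$)
$\frac{1}{\left(44 - 1\right) \left(-48\right) + v{\left(-66,-11 \right)}} = \frac{1}{\left(44 - 1\right) \left(-48\right) + \left(\frac{1}{3} - -726\right)} = \frac{1}{43 \left(-48\right) + \left(\frac{1}{3} + 726\right)} = \frac{1}{-2064 + \frac{2179}{3}} = \frac{1}{- \frac{4013}{3}} = - \frac{3}{4013}$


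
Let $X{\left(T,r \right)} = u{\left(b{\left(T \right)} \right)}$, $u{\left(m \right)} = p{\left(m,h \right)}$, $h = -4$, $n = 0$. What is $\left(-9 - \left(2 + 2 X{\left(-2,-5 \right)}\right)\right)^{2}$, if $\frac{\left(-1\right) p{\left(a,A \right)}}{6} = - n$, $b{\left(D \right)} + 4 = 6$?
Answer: $121$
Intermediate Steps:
$b{\left(D \right)} = 2$ ($b{\left(D \right)} = -4 + 6 = 2$)
$p{\left(a,A \right)} = 0$ ($p{\left(a,A \right)} = - 6 \left(\left(-1\right) 0\right) = \left(-6\right) 0 = 0$)
$u{\left(m \right)} = 0$
$X{\left(T,r \right)} = 0$
$\left(-9 - \left(2 + 2 X{\left(-2,-5 \right)}\right)\right)^{2} = \left(-9 - 2\right)^{2} = \left(-11\right)^{2} = 121$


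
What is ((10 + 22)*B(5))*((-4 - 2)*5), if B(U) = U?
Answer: -4800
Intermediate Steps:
((10 + 22)*B(5))*((-4 - 2)*5) = ((10 + 22)*5)*((-4 - 2)*5) = (32*5)*(-6*5) = 160*(-30) = -4800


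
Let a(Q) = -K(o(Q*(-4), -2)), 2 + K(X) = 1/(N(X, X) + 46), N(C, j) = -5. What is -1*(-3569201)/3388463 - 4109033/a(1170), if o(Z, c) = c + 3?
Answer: -570855268632158/274465503 ≈ -2.0799e+6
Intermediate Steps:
o(Z, c) = 3 + c
K(X) = -81/41 (K(X) = -2 + 1/(-5 + 46) = -2 + 1/41 = -81/41)
a(Q) = 81/41 (a(Q) = -1*(-81/41) = 81/41)
-1*(-3569201)/3388463 - 4109033/a(1170) = -1*(-3569201)/3388463 - 4109033/81/41 = 3569201*(1/3388463) - 4109033*41/81 = 3569201/3388463 - 168470353/81 = -570855268632158/274465503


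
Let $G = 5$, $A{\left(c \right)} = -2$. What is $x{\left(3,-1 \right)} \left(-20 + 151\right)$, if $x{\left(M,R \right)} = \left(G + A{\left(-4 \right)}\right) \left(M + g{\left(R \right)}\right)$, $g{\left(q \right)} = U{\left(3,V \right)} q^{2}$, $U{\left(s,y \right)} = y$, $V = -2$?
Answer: $393$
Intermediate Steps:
$g{\left(q \right)} = - 2 q^{2}$
$x{\left(M,R \right)} = - 6 R^{2} + 3 M$ ($x{\left(M,R \right)} = \left(5 - 2\right) \left(M - 2 R^{2}\right) = 3 \left(M - 2 R^{2}\right) = - 6 R^{2} + 3 M$)
$x{\left(3,-1 \right)} \left(-20 + 151\right) = \left(- 6 \left(-1\right)^{2} + 3 \cdot 3\right) \left(-20 + 151\right) = \left(\left(-6\right) 1 + 9\right) 131 = \left(-6 + 9\right) 131 = 3 \cdot 131 = 393$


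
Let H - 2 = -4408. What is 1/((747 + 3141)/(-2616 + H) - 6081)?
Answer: -3511/21352335 ≈ -0.00016443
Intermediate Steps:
H = -4406 (H = 2 - 4408 = -4406)
1/((747 + 3141)/(-2616 + H) - 6081) = 1/((747 + 3141)/(-2616 - 4406) - 6081) = 1/(3888/(-7022) - 6081) = 1/(3888*(-1/7022) - 6081) = 1/(-1944/3511 - 6081) = 1/(-21352335/3511) = -3511/21352335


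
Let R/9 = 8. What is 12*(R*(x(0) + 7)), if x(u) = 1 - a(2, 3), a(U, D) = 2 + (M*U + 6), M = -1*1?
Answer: 1728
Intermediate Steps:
M = -1
R = 72 (R = 9*8 = 72)
a(U, D) = 8 - U (a(U, D) = 2 + (-U + 6) = 2 + (6 - U) = 8 - U)
x(u) = -5 (x(u) = 1 - (8 - 1*2) = 1 - (8 - 2) = 1 - 1*6 = 1 - 6 = -5)
12*(R*(x(0) + 7)) = 12*(72*(-5 + 7)) = 12*(72*2) = 12*144 = 1728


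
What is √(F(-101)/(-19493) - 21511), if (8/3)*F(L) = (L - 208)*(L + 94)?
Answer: I*√130779233796778/77972 ≈ 146.67*I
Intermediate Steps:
F(L) = 3*(-208 + L)*(94 + L)/8 (F(L) = 3*((L - 208)*(L + 94))/8 = 3*((-208 + L)*(94 + L))/8 = 3*(-208 + L)*(94 + L)/8)
√(F(-101)/(-19493) - 21511) = √((-7332 - 171/4*(-101) + (3/8)*(-101)²)/(-19493) - 21511) = √((-7332 + 17271/4 + (3/8)*10201)*(-1/19493) - 21511) = √((-7332 + 17271/4 + 30603/8)*(-1/19493) - 21511) = √((6489/8)*(-1/19493) - 21511) = √(-6489/155944 - 21511) = √(-3354517873/155944) = I*√130779233796778/77972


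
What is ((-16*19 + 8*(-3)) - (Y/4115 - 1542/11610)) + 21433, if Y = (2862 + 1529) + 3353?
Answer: 33607032608/1592505 ≈ 21103.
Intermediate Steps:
Y = 7744 (Y = 4391 + 3353 = 7744)
((-16*19 + 8*(-3)) - (Y/4115 - 1542/11610)) + 21433 = ((-16*19 + 8*(-3)) - (7744/4115 - 1542/11610)) + 21433 = ((-304 - 24) - (7744*(1/4115) - 1542*1/11610)) + 21433 = (-328 - (7744/4115 - 257/1935)) + 21433 = (-328 - 1*2785417/1592505) + 21433 = (-328 - 2785417/1592505) + 21433 = -525127057/1592505 + 21433 = 33607032608/1592505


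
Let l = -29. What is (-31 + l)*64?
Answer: -3840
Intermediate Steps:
(-31 + l)*64 = (-31 - 29)*64 = -60*64 = -3840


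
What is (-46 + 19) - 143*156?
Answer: -22335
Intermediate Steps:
(-46 + 19) - 143*156 = -27 - 22308 = -22335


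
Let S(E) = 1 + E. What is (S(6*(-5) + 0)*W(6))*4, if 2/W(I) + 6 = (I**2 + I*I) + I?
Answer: -29/9 ≈ -3.2222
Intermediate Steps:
W(I) = 2/(-6 + I + 2*I**2) (W(I) = 2/(-6 + ((I**2 + I*I) + I)) = 2/(-6 + ((I**2 + I**2) + I)) = 2/(-6 + (2*I**2 + I)) = 2/(-6 + (I + 2*I**2)) = 2/(-6 + I + 2*I**2))
(S(6*(-5) + 0)*W(6))*4 = ((1 + (6*(-5) + 0))*(2/(-6 + 6 + 2*6**2)))*4 = ((1 + (-30 + 0))*(2/(-6 + 6 + 2*36)))*4 = ((1 - 30)*(2/(-6 + 6 + 72)))*4 = -58/72*4 = -29*1/36*4 = -29/36*4 = -29/9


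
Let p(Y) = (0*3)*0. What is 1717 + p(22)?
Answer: 1717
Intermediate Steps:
p(Y) = 0 (p(Y) = 0*0 = 0)
1717 + p(22) = 1717 + 0 = 1717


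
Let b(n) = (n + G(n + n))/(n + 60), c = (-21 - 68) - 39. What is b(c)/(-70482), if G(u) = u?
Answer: -16/199699 ≈ -8.0121e-5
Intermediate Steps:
c = -128 (c = -89 - 39 = -128)
b(n) = 3*n/(60 + n) (b(n) = (n + (n + n))/(n + 60) = (n + 2*n)/(60 + n) = (3*n)/(60 + n) = 3*n/(60 + n))
b(c)/(-70482) = (3*(-128)/(60 - 128))/(-70482) = (3*(-128)/(-68))*(-1/70482) = (3*(-128)*(-1/68))*(-1/70482) = (96/17)*(-1/70482) = -16/199699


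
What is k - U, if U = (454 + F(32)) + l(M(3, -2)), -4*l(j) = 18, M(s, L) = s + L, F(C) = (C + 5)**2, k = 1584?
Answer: -469/2 ≈ -234.50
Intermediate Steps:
F(C) = (5 + C)**2
M(s, L) = L + s
l(j) = -9/2 (l(j) = -1/4*18 = -9/2)
U = 3637/2 (U = (454 + (5 + 32)**2) - 9/2 = (454 + 37**2) - 9/2 = (454 + 1369) - 9/2 = 1823 - 9/2 = 3637/2 ≈ 1818.5)
k - U = 1584 - 1*3637/2 = 1584 - 3637/2 = -469/2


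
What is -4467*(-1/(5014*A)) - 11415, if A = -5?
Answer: -286178517/25070 ≈ -11415.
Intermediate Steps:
-4467*(-1/(5014*A)) - 11415 = -4467/((-5014*(-5))) - 11415 = -4467/25070 - 11415 = -286178517/25070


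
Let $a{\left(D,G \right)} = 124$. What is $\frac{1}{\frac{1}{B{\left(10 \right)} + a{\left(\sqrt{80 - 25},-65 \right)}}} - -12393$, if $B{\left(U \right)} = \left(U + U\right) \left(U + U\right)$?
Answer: $12917$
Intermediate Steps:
$B{\left(U \right)} = 4 U^{2}$ ($B{\left(U \right)} = 2 U 2 U = 4 U^{2}$)
$\frac{1}{\frac{1}{B{\left(10 \right)} + a{\left(\sqrt{80 - 25},-65 \right)}}} - -12393 = \frac{1}{\frac{1}{4 \cdot 10^{2} + 124}} - -12393 = \frac{1}{\frac{1}{4 \cdot 100 + 124}} + 12393 = \frac{1}{\frac{1}{400 + 124}} + 12393 = \frac{1}{\frac{1}{524}} + 12393 = 524 + 12393 = 12917$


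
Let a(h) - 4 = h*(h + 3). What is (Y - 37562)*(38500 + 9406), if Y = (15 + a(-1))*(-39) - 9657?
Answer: -2293835092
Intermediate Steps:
a(h) = 4 + h*(3 + h) (a(h) = 4 + h*(h + 3) = 4 + h*(3 + h))
Y = -10320 (Y = (15 + (4 + (-1)**2 + 3*(-1)))*(-39) - 9657 = (15 + (4 + 1 - 3))*(-39) - 9657 = (15 + 2)*(-39) - 9657 = 17*(-39) - 9657 = -663 - 9657 = -10320)
(Y - 37562)*(38500 + 9406) = (-10320 - 37562)*(38500 + 9406) = -47882*47906 = -2293835092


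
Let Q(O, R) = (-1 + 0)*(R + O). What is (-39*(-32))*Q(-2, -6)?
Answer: 9984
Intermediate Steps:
Q(O, R) = -O - R (Q(O, R) = -(O + R) = -O - R)
(-39*(-32))*Q(-2, -6) = (-39*(-32))*(-1*(-2) - 1*(-6)) = 1248*(2 + 6) = 1248*8 = 9984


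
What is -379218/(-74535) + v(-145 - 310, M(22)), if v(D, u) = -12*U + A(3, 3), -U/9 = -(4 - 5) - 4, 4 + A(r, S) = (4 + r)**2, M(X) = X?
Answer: -6805349/24845 ≈ -273.91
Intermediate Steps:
A(r, S) = -4 + (4 + r)**2
U = 27 (U = -9*(-(4 - 5) - 4) = -9*(-1*(-1) - 4) = -9*(1 - 4) = -9*(-3) = 27)
v(D, u) = -279 (v(D, u) = -12*27 + (-4 + (4 + 3)**2) = -324 + (-4 + 7**2) = -324 + (-4 + 49) = -324 + 45 = -279)
-379218/(-74535) + v(-145 - 310, M(22)) = -379218/(-74535) - 279 = -379218*(-1/74535) - 279 = 126406/24845 - 279 = -6805349/24845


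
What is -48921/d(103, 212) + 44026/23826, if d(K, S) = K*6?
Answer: -189730613/2454078 ≈ -77.312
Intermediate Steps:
d(K, S) = 6*K
-48921/d(103, 212) + 44026/23826 = -48921/(6*103) + 44026/23826 = -48921/618 + 44026*(1/23826) = -48921*1/618 + 22013/11913 = -16307/206 + 22013/11913 = -189730613/2454078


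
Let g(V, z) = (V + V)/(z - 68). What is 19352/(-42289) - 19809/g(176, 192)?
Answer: -25970489807/3721432 ≈ -6978.6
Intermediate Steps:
g(V, z) = 2*V/(-68 + z) (g(V, z) = (2*V)/(-68 + z) = 2*V/(-68 + z))
19352/(-42289) - 19809/g(176, 192) = 19352/(-42289) - 19809/(2*176/(-68 + 192)) = 19352*(-1/42289) - 19809/(2*176/124) = -19352/42289 - 19809/(2*176*(1/124)) = -19352/42289 - 19809/88/31 = -19352/42289 - 19809*31/88 = -19352/42289 - 614079/88 = -25970489807/3721432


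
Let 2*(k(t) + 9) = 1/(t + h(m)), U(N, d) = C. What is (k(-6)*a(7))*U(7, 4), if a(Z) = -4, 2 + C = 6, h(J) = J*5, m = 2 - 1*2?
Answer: 436/3 ≈ 145.33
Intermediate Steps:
m = 0 (m = 2 - 2 = 0)
h(J) = 5*J
C = 4 (C = -2 + 6 = 4)
U(N, d) = 4
k(t) = -9 + 1/(2*t) (k(t) = -9 + 1/(2*(t + 5*0)) = -9 + 1/(2*(t + 0)) = -9 + 1/(2*t))
(k(-6)*a(7))*U(7, 4) = ((-9 + (1/2)/(-6))*(-4))*4 = ((-9 + (1/2)*(-1/6))*(-4))*4 = ((-9 - 1/12)*(-4))*4 = -109/12*(-4)*4 = (109/3)*4 = 436/3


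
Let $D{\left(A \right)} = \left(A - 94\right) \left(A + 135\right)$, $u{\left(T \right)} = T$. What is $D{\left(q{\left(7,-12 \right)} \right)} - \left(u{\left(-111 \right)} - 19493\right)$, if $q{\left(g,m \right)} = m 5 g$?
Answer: $166094$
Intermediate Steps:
$q{\left(g,m \right)} = 5 g m$ ($q{\left(g,m \right)} = 5 m g = 5 g m$)
$D{\left(A \right)} = \left(-94 + A\right) \left(135 + A\right)$
$D{\left(q{\left(7,-12 \right)} \right)} - \left(u{\left(-111 \right)} - 19493\right) = \left(-12690 + \left(5 \cdot 7 \left(-12\right)\right)^{2} + 41 \cdot 5 \cdot 7 \left(-12\right)\right) - \left(-111 - 19493\right) = \left(-12690 + \left(-420\right)^{2} + 41 \left(-420\right)\right) - \left(-111 - 19493\right) = \left(-12690 + 176400 - 17220\right) - -19604 = 146490 + 19604 = 166094$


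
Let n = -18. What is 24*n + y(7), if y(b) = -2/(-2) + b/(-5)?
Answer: -2162/5 ≈ -432.40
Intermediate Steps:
y(b) = 1 - b/5 (y(b) = -2*(-½) + b*(-⅕) = 1 - b/5)
24*n + y(7) = 24*(-18) + (1 - ⅕*7) = -432 + (1 - 7/5) = -432 - ⅖ = -2162/5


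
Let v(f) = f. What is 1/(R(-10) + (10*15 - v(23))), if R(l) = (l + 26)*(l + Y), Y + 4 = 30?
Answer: 1/383 ≈ 0.0026110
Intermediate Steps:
Y = 26 (Y = -4 + 30 = 26)
R(l) = (26 + l)² (R(l) = (l + 26)*(l + 26) = (26 + l)*(26 + l) = (26 + l)²)
1/(R(-10) + (10*15 - v(23))) = 1/((676 + (-10)² + 52*(-10)) + (10*15 - 1*23)) = 1/((676 + 100 - 520) + (150 - 23)) = 1/(256 + 127) = 1/383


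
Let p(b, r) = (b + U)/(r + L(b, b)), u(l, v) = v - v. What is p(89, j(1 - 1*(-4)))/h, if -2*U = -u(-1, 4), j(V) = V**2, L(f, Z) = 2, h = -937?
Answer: -89/25299 ≈ -0.0035179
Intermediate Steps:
u(l, v) = 0
U = 0 (U = -(-1)*0/2 = -1/2*0 = 0)
p(b, r) = b/(2 + r) (p(b, r) = (b + 0)/(r + 2) = b/(2 + r))
p(89, j(1 - 1*(-4)))/h = (89/(2 + (1 - 1*(-4))**2))/(-937) = (89/(2 + (1 + 4)**2))*(-1/937) = (89/(2 + 5**2))*(-1/937) = (89/(2 + 25))*(-1/937) = (89/27)*(-1/937) = -89/25299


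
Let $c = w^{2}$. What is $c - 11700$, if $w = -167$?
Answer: $16189$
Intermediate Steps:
$c = 27889$ ($c = \left(-167\right)^{2} = 27889$)
$c - 11700 = 27889 - 11700 = 16189$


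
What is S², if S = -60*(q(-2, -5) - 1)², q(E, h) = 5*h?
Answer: 1645113600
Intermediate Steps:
S = -40560 (S = -60*(5*(-5) - 1)² = -60*(-25 - 1)² = -60*(-26)² = -60*676 = -40560)
S² = (-40560)² = 1645113600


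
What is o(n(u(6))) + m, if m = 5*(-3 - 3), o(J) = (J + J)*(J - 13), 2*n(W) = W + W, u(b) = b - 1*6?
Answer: -30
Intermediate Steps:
u(b) = -6 + b (u(b) = b - 6 = -6 + b)
n(W) = W (n(W) = (W + W)/2 = (2*W)/2 = W)
o(J) = 2*J*(-13 + J) (o(J) = (2*J)*(-13 + J) = 2*J*(-13 + J))
m = -30 (m = 5*(-6) = -30)
o(n(u(6))) + m = 2*(-6 + 6)*(-13 + (-6 + 6)) - 30 = 2*0*(-13 + 0) - 30 = 2*0*(-13) - 30 = 0 - 30 = -30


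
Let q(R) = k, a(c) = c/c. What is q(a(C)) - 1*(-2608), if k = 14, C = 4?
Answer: 2622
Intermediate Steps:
a(c) = 1
q(R) = 14
q(a(C)) - 1*(-2608) = 14 - 1*(-2608) = 14 + 2608 = 2622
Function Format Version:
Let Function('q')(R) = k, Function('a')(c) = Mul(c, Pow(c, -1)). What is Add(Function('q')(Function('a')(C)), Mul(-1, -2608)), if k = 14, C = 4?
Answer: 2622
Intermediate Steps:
Function('a')(c) = 1
Function('q')(R) = 14
Add(Function('q')(Function('a')(C)), Mul(-1, -2608)) = Add(14, Mul(-1, -2608)) = Add(14, 2608) = 2622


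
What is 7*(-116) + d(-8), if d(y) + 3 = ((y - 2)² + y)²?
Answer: 7649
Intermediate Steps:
d(y) = -3 + (y + (-2 + y)²)² (d(y) = -3 + ((y - 2)² + y)² = -3 + ((-2 + y)² + y)² = -3 + (y + (-2 + y)²)²)
7*(-116) + d(-8) = 7*(-116) + (-3 + (-8 + (-2 - 8)²)²) = -812 + (-3 + (-8 + (-10)²)²) = -812 + (-3 + (-8 + 100)²) = -812 + (-3 + 92²) = -812 + (-3 + 8464) = -812 + 8461 = 7649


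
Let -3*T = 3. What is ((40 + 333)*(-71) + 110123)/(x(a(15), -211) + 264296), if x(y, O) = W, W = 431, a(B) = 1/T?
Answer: 83640/264727 ≈ 0.31595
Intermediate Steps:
T = -1 (T = -⅓*3 = -1)
a(B) = -1 (a(B) = 1/(-1) = -1)
x(y, O) = 431
((40 + 333)*(-71) + 110123)/(x(a(15), -211) + 264296) = ((40 + 333)*(-71) + 110123)/(431 + 264296) = (373*(-71) + 110123)/264727 = (-26483 + 110123)*(1/264727) = 83640*(1/264727) = 83640/264727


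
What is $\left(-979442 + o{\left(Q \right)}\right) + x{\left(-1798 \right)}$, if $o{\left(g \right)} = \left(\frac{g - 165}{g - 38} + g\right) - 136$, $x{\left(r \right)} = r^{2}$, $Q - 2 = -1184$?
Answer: $\frac{2747495027}{1220} \approx 2.252 \cdot 10^{6}$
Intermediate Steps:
$Q = -1182$ ($Q = 2 - 1184 = -1182$)
$o{\left(g \right)} = -136 + g + \frac{-165 + g}{-38 + g}$ ($o{\left(g \right)} = \left(\frac{-165 + g}{-38 + g} + g\right) - 136 = \left(g + \frac{-165 + g}{-38 + g}\right) - 136 = -136 + g + \frac{-165 + g}{-38 + g}$)
$\left(-979442 + o{\left(Q \right)}\right) + x{\left(-1798 \right)} = \left(-979442 + \frac{5003 + \left(-1182\right)^{2} - -204486}{-38 - 1182}\right) + \left(-1798\right)^{2} = \left(-979442 + \frac{5003 + 1397124 + 204486}{-1220}\right) + 3232804 = \left(-979442 - \frac{1606613}{1220}\right) + 3232804 = - \frac{1196525853}{1220} + 3232804 = \frac{2747495027}{1220}$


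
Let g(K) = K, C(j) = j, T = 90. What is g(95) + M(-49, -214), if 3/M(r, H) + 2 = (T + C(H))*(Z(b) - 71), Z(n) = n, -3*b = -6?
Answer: 812633/8554 ≈ 95.000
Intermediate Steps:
b = 2 (b = -⅓*(-6) = 2)
M(r, H) = 3/(-6212 - 69*H) (M(r, H) = 3/(-2 + (90 + H)*(2 - 71)) = 3/(-2 + (90 + H)*(-69)) = 3/(-2 + (-6210 - 69*H)) = 3/(-6212 - 69*H))
g(95) + M(-49, -214) = 95 - 3/(6212 + 69*(-214)) = 95 - 3/(6212 - 14766) = 95 - 3/(-8554) = 95 - 3*(-1/8554) = 95 + 3/8554 = 812633/8554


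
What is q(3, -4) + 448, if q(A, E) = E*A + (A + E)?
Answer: 435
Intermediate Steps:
q(A, E) = A + E + A*E (q(A, E) = A*E + (A + E) = A + E + A*E)
q(3, -4) + 448 = (3 - 4 + 3*(-4)) + 448 = (3 - 4 - 12) + 448 = -13 + 448 = 435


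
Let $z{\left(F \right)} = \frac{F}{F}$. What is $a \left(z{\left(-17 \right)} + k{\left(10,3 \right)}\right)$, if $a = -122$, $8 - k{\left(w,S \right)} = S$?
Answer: $-732$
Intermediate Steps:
$k{\left(w,S \right)} = 8 - S$
$z{\left(F \right)} = 1$
$a \left(z{\left(-17 \right)} + k{\left(10,3 \right)}\right) = - 122 \left(1 + \left(8 - 3\right)\right) = - 122 \left(1 + 5\right) = \left(-122\right) 6 = -732$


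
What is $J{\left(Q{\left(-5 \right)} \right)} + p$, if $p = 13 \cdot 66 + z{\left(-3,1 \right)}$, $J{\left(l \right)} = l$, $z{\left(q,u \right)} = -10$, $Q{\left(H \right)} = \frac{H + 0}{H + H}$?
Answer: $\frac{1697}{2} \approx 848.5$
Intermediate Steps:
$Q{\left(H \right)} = \frac{1}{2}$ ($Q{\left(H \right)} = \frac{H}{2 H} = H \frac{1}{2 H} = \frac{1}{2}$)
$p = 848$ ($p = 13 \cdot 66 - 10 = 858 - 10 = 848$)
$J{\left(Q{\left(-5 \right)} \right)} + p = \frac{1}{2} + 848 = \frac{1697}{2}$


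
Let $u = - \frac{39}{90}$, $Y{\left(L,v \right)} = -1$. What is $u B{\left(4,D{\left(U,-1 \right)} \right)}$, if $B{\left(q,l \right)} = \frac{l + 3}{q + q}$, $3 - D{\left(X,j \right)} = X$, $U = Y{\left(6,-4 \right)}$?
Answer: $- \frac{91}{240} \approx -0.37917$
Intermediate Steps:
$U = -1$
$D{\left(X,j \right)} = 3 - X$
$B{\left(q,l \right)} = \frac{3 + l}{2 q}$
$u = - \frac{13}{30}$ ($u = \left(-39\right) \frac{1}{90} = - \frac{13}{30} \approx -0.43333$)
$u B{\left(4,D{\left(U,-1 \right)} \right)} = - \frac{13 \frac{3 + \left(3 - -1\right)}{2 \cdot 4}}{30} = - \frac{13 \cdot \frac{1}{2} \cdot \frac{1}{4} \left(3 + \left(3 + 1\right)\right)}{30} = - \frac{13 \cdot \frac{1}{2} \cdot \frac{1}{4} \left(3 + 4\right)}{30} = - \frac{13 \cdot \frac{1}{2} \cdot \frac{1}{4} \cdot 7}{30} = \left(- \frac{13}{30}\right) \frac{7}{8} = - \frac{91}{240}$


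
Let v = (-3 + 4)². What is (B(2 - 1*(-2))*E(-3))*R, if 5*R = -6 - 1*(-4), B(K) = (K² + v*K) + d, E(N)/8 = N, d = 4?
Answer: 1152/5 ≈ 230.40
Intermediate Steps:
v = 1 (v = 1² = 1)
E(N) = 8*N
B(K) = 4 + K + K² (B(K) = (K² + 1*K) + 4 = (K² + K) + 4 = (K + K²) + 4 = 4 + K + K²)
R = -⅖ (R = (-6 - 1*(-4))/5 = (-6 + 4)/5 = (⅕)*(-2) = -⅖ ≈ -0.40000)
(B(2 - 1*(-2))*E(-3))*R = ((4 + (2 - 1*(-2)) + (2 - 1*(-2))²)*(8*(-3)))*(-⅖) = ((4 + (2 + 2) + (2 + 2)²)*(-24))*(-⅖) = ((4 + 4 + 4²)*(-24))*(-⅖) = ((4 + 4 + 16)*(-24))*(-⅖) = (24*(-24))*(-⅖) = -576*(-⅖) = 1152/5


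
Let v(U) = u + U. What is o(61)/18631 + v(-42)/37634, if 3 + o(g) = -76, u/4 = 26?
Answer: -29322/11309017 ≈ -0.0025928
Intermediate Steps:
u = 104 (u = 4*26 = 104)
o(g) = -79 (o(g) = -3 - 76 = -79)
v(U) = 104 + U
o(61)/18631 + v(-42)/37634 = -79/18631 + (104 - 42)/37634 = -79*1/18631 + 62*(1/37634) = -79/18631 + 1/607 = -29322/11309017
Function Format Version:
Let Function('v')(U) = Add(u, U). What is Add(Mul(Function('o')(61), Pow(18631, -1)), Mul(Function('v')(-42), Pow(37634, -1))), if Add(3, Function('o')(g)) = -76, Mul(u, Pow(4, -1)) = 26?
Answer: Rational(-29322, 11309017) ≈ -0.0025928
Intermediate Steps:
u = 104 (u = Mul(4, 26) = 104)
Function('o')(g) = -79 (Function('o')(g) = Add(-3, -76) = -79)
Function('v')(U) = Add(104, U)
Add(Mul(Function('o')(61), Pow(18631, -1)), Mul(Function('v')(-42), Pow(37634, -1))) = Add(Mul(-79, Pow(18631, -1)), Mul(Add(104, -42), Pow(37634, -1))) = Add(Mul(-79, Rational(1, 18631)), Mul(62, Rational(1, 37634))) = Add(Rational(-79, 18631), Rational(1, 607)) = Rational(-29322, 11309017)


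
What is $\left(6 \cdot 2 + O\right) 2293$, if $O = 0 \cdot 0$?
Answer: $27516$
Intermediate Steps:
$O = 0$
$\left(6 \cdot 2 + O\right) 2293 = \left(6 \cdot 2 + 0\right) 2293 = \left(12 + 0\right) 2293 = 12 \cdot 2293 = 27516$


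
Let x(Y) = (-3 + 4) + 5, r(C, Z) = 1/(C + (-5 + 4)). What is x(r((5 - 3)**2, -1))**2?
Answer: 36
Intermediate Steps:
r(C, Z) = 1/(-1 + C) (r(C, Z) = 1/(C - 1) = 1/(-1 + C))
x(Y) = 6 (x(Y) = 1 + 5 = 6)
x(r((5 - 3)**2, -1))**2 = 6**2 = 36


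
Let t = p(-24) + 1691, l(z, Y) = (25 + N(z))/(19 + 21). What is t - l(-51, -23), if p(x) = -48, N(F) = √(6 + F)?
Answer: 13139/8 - 3*I*√5/40 ≈ 1642.4 - 0.16771*I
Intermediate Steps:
l(z, Y) = 5/8 + √(6 + z)/40 (l(z, Y) = (25 + √(6 + z))/(19 + 21) = (25 + √(6 + z))/40 = (25 + √(6 + z))*(1/40) = 5/8 + √(6 + z)/40)
t = 1643 (t = -48 + 1691 = 1643)
t - l(-51, -23) = 1643 - (5/8 + √(6 - 51)/40) = 1643 - (5/8 + √(-45)/40) = 1643 - (5/8 + (3*I*√5)/40) = 1643 - (5/8 + 3*I*√5/40) = 1643 + (-5/8 - 3*I*√5/40) = 13139/8 - 3*I*√5/40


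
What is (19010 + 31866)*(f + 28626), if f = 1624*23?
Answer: 3356696728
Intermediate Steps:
f = 37352
(19010 + 31866)*(f + 28626) = (19010 + 31866)*(37352 + 28626) = 50876*65978 = 3356696728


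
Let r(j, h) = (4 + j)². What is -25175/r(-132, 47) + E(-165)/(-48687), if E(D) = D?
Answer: -407663955/265895936 ≈ -1.5332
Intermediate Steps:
-25175/r(-132, 47) + E(-165)/(-48687) = -25175/(4 - 132)² - 165/(-48687) = -25175/((-128)²) - 165*(-1/48687) = -25175/16384 + 55/16229 = -407663955/265895936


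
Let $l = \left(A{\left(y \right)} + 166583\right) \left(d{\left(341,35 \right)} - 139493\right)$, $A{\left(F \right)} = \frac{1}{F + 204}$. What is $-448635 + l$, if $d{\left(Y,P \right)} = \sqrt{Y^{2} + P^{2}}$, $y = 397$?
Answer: $- \frac{13965804382947}{601} + \frac{100116384 \sqrt{117506}}{601} \approx -2.3181 \cdot 10^{10}$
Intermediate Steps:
$d{\left(Y,P \right)} = \sqrt{P^{2} + Y^{2}}$
$A{\left(F \right)} = \frac{1}{204 + F}$
$l = - \frac{13965534753312}{601} + \frac{100116384 \sqrt{117506}}{601}$ ($l = \left(\frac{1}{204 + 397} + 166583\right) \left(\sqrt{35^{2} + 341^{2}} - 139493\right) = \left(\frac{1}{601} + 166583\right) \left(\sqrt{1225 + 116281} - 139493\right) = \left(\frac{1}{601} + 166583\right) \left(\sqrt{117506} - 139493\right) = \frac{100116384 \left(-139493 + \sqrt{117506}\right)}{601} = - \frac{13965534753312}{601} + \frac{100116384 \sqrt{117506}}{601} \approx -2.318 \cdot 10^{10}$)
$-448635 + l = -448635 - \left(\frac{13965534753312}{601} - \frac{100116384 \sqrt{117506}}{601}\right) = - \frac{13965804382947}{601} + \frac{100116384 \sqrt{117506}}{601}$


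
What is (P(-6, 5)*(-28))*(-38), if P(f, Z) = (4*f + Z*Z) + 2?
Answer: 3192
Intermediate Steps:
P(f, Z) = 2 + Z² + 4*f (P(f, Z) = (4*f + Z²) + 2 = (Z² + 4*f) + 2 = 2 + Z² + 4*f)
(P(-6, 5)*(-28))*(-38) = ((2 + 5² + 4*(-6))*(-28))*(-38) = ((2 + 25 - 24)*(-28))*(-38) = (3*(-28))*(-38) = -84*(-38) = 3192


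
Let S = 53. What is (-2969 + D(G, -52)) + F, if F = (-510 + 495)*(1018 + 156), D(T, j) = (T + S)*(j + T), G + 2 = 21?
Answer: -22955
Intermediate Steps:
G = 19 (G = -2 + 21 = 19)
D(T, j) = (53 + T)*(T + j) (D(T, j) = (T + 53)*(j + T) = (53 + T)*(T + j))
F = -17610 (F = -15*1174 = -17610)
(-2969 + D(G, -52)) + F = (-2969 + (19² + 53*19 + 53*(-52) + 19*(-52))) - 17610 = (-2969 + (361 + 1007 - 2756 - 988)) - 17610 = (-2969 - 2376) - 17610 = -5345 - 17610 = -22955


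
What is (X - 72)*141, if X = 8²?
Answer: -1128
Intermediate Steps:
X = 64
(X - 72)*141 = (64 - 72)*141 = -8*141 = -1128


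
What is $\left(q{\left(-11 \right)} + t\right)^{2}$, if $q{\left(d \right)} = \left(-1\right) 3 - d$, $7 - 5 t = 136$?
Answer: $\frac{7921}{25} \approx 316.84$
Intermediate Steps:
$t = - \frac{129}{5}$ ($t = \frac{7}{5} - \frac{136}{5} = - \frac{129}{5} \approx -25.8$)
$q{\left(d \right)} = -3 - d$
$\left(q{\left(-11 \right)} + t\right)^{2} = \left(\left(-3 - -11\right) - \frac{129}{5}\right)^{2} = \left(\left(-3 + 11\right) - \frac{129}{5}\right)^{2} = \left(8 - \frac{129}{5}\right)^{2} = \left(- \frac{89}{5}\right)^{2} = \frac{7921}{25}$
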